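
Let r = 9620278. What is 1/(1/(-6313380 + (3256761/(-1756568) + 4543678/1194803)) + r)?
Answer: 13250219332705107499/127470793541595527407548618 ≈ 1.0395e-7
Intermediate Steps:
1/(1/(-6313380 + (3256761/(-1756568) + 4543678/1194803)) + r) = 1/(1/(-6313380 + (3256761/(-1756568) + 4543678/1194803)) + 9620278) = 1/(1/(-6313380 + (3256761*(-1/1756568) + 4543678*(1/1194803))) + 9620278) = 1/(1/(-6313380 + (-3256761/1756568 + 4543678/1194803)) + 9620278) = 1/(1/(-6313380 + 4090091564021/2098752716104) + 9620278) = 1/(1/(-13250219332705107499/2098752716104) + 9620278) = 1/(-2098752716104/13250219332705107499 + 9620278) = 1/(127470793541595527407548618/13250219332705107499) = 13250219332705107499/127470793541595527407548618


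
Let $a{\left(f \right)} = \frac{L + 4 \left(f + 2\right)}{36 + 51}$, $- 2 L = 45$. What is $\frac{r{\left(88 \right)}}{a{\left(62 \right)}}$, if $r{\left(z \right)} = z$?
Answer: $\frac{15312}{467} \approx 32.788$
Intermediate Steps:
$L = - \frac{45}{2}$ ($L = \left(- \frac{1}{2}\right) 45 = - \frac{45}{2} \approx -22.5$)
$a{\left(f \right)} = - \frac{1}{6} + \frac{4 f}{87}$ ($a{\left(f \right)} = \frac{- \frac{45}{2} + 4 \left(f + 2\right)}{36 + 51} = \frac{- \frac{45}{2} + 4 \left(2 + f\right)}{87} = \left(- \frac{45}{2} + \left(8 + 4 f\right)\right) \frac{1}{87} = \left(- \frac{29}{2} + 4 f\right) \frac{1}{87} = - \frac{1}{6} + \frac{4 f}{87}$)
$\frac{r{\left(88 \right)}}{a{\left(62 \right)}} = \frac{88}{- \frac{1}{6} + \frac{4}{87} \cdot 62} = \frac{88}{- \frac{1}{6} + \frac{248}{87}} = \frac{88}{\frac{467}{174}} = 88 \cdot \frac{174}{467} = \frac{15312}{467}$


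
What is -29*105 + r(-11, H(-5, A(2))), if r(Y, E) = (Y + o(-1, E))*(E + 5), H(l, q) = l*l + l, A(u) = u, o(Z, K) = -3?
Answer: -3395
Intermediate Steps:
H(l, q) = l + l² (H(l, q) = l² + l = l + l²)
r(Y, E) = (-3 + Y)*(5 + E) (r(Y, E) = (Y - 3)*(E + 5) = (-3 + Y)*(5 + E))
-29*105 + r(-11, H(-5, A(2))) = -29*105 + (-15 - (-15)*(1 - 5) + 5*(-11) - 5*(1 - 5)*(-11)) = -3045 + (-15 - (-15)*(-4) - 55 - 5*(-4)*(-11)) = -3045 + (-15 - 3*20 - 55 + 20*(-11)) = -3045 + (-15 - 60 - 55 - 220) = -3045 - 350 = -3395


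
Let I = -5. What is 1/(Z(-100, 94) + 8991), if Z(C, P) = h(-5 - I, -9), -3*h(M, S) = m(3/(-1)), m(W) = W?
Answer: 1/8992 ≈ 0.00011121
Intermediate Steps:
h(M, S) = 1 (h(M, S) = -1/(-1) = -(-1) = -⅓*(-3) = 1)
Z(C, P) = 1
1/(Z(-100, 94) + 8991) = 1/(1 + 8991) = 1/8992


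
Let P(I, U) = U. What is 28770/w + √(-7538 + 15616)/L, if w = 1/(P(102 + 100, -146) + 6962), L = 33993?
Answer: 196096320 + √8078/33993 ≈ 1.9610e+8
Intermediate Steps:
w = 1/6816 (w = 1/(-146 + 6962) = 1/6816 ≈ 0.00014671)
28770/w + √(-7538 + 15616)/L = 28770/(1/6816) + √(-7538 + 15616)/33993 = 28770*6816 + √8078*(1/33993) = 196096320 + √8078/33993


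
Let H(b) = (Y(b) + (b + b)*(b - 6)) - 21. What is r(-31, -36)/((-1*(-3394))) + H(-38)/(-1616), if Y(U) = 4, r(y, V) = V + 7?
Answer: -5669351/2742352 ≈ -2.0673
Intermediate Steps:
r(y, V) = 7 + V
H(b) = -17 + 2*b*(-6 + b) (H(b) = (4 + (b + b)*(b - 6)) - 21 = (4 + (2*b)*(-6 + b)) - 21 = (4 + 2*b*(-6 + b)) - 21 = -17 + 2*b*(-6 + b))
r(-31, -36)/((-1*(-3394))) + H(-38)/(-1616) = (7 - 36)/((-1*(-3394))) + (-17 - 12*(-38) + 2*(-38)**2)/(-1616) = -29/3394 + (-17 + 456 + 2*1444)*(-1/1616) = -29*1/3394 + (-17 + 456 + 2888)*(-1/1616) = -29/3394 + 3327*(-1/1616) = -29/3394 - 3327/1616 = -5669351/2742352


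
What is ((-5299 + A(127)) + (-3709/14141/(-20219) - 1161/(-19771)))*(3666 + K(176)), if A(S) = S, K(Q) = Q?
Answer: -6607397793021200540/332521330277 ≈ -1.9871e+7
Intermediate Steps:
((-5299 + A(127)) + (-3709/14141/(-20219) - 1161/(-19771)))*(3666 + K(176)) = ((-5299 + 127) + (-3709/14141/(-20219) - 1161/(-19771)))*(3666 + 176) = (-5172 + (-3709*1/14141*(-1/20219) - 1161*(-1/19771)))*3842 = (-5172 + (-3709/14141*(-1/20219) + 1161/19771))*3842 = (-5172 + (3709/285916879 + 1161/19771))*3842 = (-5172 + 332022827158/5652862614709)*3842 = -29236273420447790/5652862614709*3842 = -6607397793021200540/332521330277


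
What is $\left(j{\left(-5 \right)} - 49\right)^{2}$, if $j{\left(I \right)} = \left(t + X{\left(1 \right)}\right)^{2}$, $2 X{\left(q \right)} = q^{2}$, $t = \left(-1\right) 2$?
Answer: $\frac{34969}{16} \approx 2185.6$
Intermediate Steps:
$t = -2$
$X{\left(q \right)} = \frac{q^{2}}{2}$
$j{\left(I \right)} = \frac{9}{4}$ ($j{\left(I \right)} = \left(-2 + \frac{1^{2}}{2}\right)^{2} = \left(-2 + \frac{1}{2} \cdot 1\right)^{2} = \left(-2 + \frac{1}{2}\right)^{2} = \left(- \frac{3}{2}\right)^{2} = \frac{9}{4}$)
$\left(j{\left(-5 \right)} - 49\right)^{2} = \left(\frac{9}{4} - 49\right)^{2} = \left(- \frac{187}{4}\right)^{2} = \frac{34969}{16}$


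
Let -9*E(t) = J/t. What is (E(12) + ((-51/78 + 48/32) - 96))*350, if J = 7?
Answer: -23395225/702 ≈ -33327.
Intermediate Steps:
E(t) = -7/(9*t)
(E(12) + ((-51/78 + 48/32) - 96))*350 = (-7/9/12 + ((-51/78 + 48/32) - 96))*350 = (-7/9*1/12 + ((-51*1/78 + 48*(1/32)) - 96))*350 = (-7/108 + ((-17/26 + 3/2) - 96))*350 = (-7/108 + (11/13 - 96))*350 = (-7/108 - 1237/13)*350 = -133687/1404*350 = -23395225/702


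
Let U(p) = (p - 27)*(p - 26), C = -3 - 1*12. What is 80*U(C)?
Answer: 137760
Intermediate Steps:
C = -15 (C = -3 - 12 = -15)
U(p) = (-27 + p)*(-26 + p)
80*U(C) = 80*(702 + (-15)² - 53*(-15)) = 80*(702 + 225 + 795) = 80*1722 = 137760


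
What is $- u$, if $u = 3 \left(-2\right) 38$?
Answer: $228$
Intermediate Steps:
$u = -228$ ($u = \left(-6\right) 38 = -228$)
$- u = \left(-1\right) \left(-228\right) = 228$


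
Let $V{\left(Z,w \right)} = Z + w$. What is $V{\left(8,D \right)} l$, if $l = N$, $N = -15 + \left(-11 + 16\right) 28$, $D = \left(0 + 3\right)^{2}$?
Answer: $2125$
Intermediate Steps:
$D = 9$ ($D = 3^{2} = 9$)
$N = 125$ ($N = -15 + 5 \cdot 28 = -15 + 140 = 125$)
$l = 125$
$V{\left(8,D \right)} l = \left(8 + 9\right) 125 = 17 \cdot 125 = 2125$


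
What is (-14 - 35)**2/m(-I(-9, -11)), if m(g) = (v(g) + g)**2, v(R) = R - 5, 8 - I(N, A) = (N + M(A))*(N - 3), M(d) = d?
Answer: 2401/210681 ≈ 0.011396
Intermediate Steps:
I(N, A) = 8 - (-3 + N)*(A + N) (I(N, A) = 8 - (N + A)*(N - 3) = 8 - (A + N)*(-3 + N) = 8 - (-3 + N)*(A + N))
v(R) = -5 + R
m(g) = (-5 + 2*g)**2 (m(g) = ((-5 + g) + g)**2 = (-5 + 2*g)**2)
(-14 - 35)**2/m(-I(-9, -11)) = (-14 - 35)**2/((-5 + 2*(-(8 - 1*(-9)**2 + 3*(-11) + 3*(-9) - 1*(-11)*(-9))))**2) = (-49)**2/((-5 + 2*(-(8 - 1*81 - 33 - 27 - 99)))**2) = 2401/((-5 + 2*(-(8 - 81 - 33 - 27 - 99)))**2) = 2401/((-5 + 2*(-1*(-232)))**2) = 2401/((-5 + 2*232)**2) = 2401/((-5 + 464)**2) = 2401/(459**2) = 2401/210681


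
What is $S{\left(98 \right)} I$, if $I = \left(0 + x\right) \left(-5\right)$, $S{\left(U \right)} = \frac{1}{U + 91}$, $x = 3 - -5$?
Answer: $- \frac{40}{189} \approx -0.21164$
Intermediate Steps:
$x = 8$ ($x = 3 + 5 = 8$)
$S{\left(U \right)} = \frac{1}{91 + U}$
$I = -40$ ($I = \left(0 + 8\right) \left(-5\right) = 8 \left(-5\right) = -40$)
$S{\left(98 \right)} I = \frac{1}{91 + 98} \left(-40\right) = \frac{1}{189} \left(-40\right) = - \frac{40}{189}$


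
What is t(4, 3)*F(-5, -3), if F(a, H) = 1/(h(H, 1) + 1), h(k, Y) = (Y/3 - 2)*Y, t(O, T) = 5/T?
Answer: -5/2 ≈ -2.5000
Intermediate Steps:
h(k, Y) = Y*(-2 + Y/3) (h(k, Y) = (Y*(⅓) - 2)*Y = (Y/3 - 2)*Y = (-2 + Y/3)*Y = Y*(-2 + Y/3))
F(a, H) = -3/2 (F(a, H) = 1/((⅓)*1*(-6 + 1) + 1) = 1/((⅓)*1*(-5) + 1) = 1/(-5/3 + 1) = 1/(-⅔) = -3/2)
t(4, 3)*F(-5, -3) = (5/3)*(-3/2) = -5/2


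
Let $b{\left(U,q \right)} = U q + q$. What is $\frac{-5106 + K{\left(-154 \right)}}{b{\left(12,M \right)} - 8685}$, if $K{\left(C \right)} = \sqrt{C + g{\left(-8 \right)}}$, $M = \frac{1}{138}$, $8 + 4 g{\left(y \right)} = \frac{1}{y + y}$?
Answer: $\frac{704628}{1198517} - \frac{69 i \sqrt{9985}}{4794068} \approx 0.58792 - 0.0014382 i$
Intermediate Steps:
$g{\left(y \right)} = -2 + \frac{1}{8 y}$ ($g{\left(y \right)} = -2 + \frac{1}{4 \left(y + y\right)} = -2 + \frac{1}{4 \cdot 2 y} = -2 + \frac{\frac{1}{2} \frac{1}{y}}{4} = -2 + \frac{1}{8 y}$)
$M = \frac{1}{138} \approx 0.0072464$
$K{\left(C \right)} = \sqrt{- \frac{129}{64} + C}$ ($K{\left(C \right)} = \sqrt{C - \left(2 - \frac{1}{8 \left(-8\right)}\right)} = \sqrt{C + \left(-2 + \frac{1}{8} \left(- \frac{1}{8}\right)\right)} = \sqrt{C - \frac{129}{64}} = \sqrt{- \frac{129}{64} + C}$)
$b{\left(U,q \right)} = q + U q$
$\frac{-5106 + K{\left(-154 \right)}}{b{\left(12,M \right)} - 8685} = \frac{-5106 + \frac{\sqrt{-129 + 64 \left(-154\right)}}{8}}{\frac{1 + 12}{138} - 8685} = \frac{-5106 + \frac{\sqrt{-129 - 9856}}{8}}{\frac{1}{138} \cdot 13 - 8685} = \frac{-5106 + \frac{\sqrt{-9985}}{8}}{\frac{13}{138} - 8685} = \frac{-5106 + \frac{i \sqrt{9985}}{8}}{- \frac{1198517}{138}} = \left(-5106 + \frac{i \sqrt{9985}}{8}\right) \left(- \frac{138}{1198517}\right) = \frac{704628}{1198517} - \frac{69 i \sqrt{9985}}{4794068}$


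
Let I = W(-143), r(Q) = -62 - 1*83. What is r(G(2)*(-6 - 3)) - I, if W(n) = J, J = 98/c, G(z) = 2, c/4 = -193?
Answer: -55921/386 ≈ -144.87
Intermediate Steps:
c = -772 (c = 4*(-193) = -772)
J = -49/386 (J = 98/(-772) = 98*(-1/772) = -49/386 ≈ -0.12694)
r(Q) = -145 (r(Q) = -62 - 83 = -145)
W(n) = -49/386
I = -49/386 ≈ -0.12694
r(G(2)*(-6 - 3)) - I = -145 - 1*(-49/386) = -145 + 49/386 = -55921/386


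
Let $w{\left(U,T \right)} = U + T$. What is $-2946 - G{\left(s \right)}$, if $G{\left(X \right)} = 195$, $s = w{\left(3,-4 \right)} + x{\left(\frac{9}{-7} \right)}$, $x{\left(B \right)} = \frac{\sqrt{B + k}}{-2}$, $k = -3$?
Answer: $-3141$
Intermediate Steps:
$w{\left(U,T \right)} = T + U$
$x{\left(B \right)} = - \frac{\sqrt{-3 + B}}{2}$ ($x{\left(B \right)} = \frac{\sqrt{B - 3}}{-2} = \sqrt{-3 + B} \left(- \frac{1}{2}\right) = - \frac{\sqrt{-3 + B}}{2}$)
$s = -1 - \frac{i \sqrt{210}}{14}$ ($s = \left(-4 + 3\right) - \frac{\sqrt{-3 + \frac{9}{-7}}}{2} = -1 - \frac{\sqrt{-3 + 9 \left(- \frac{1}{7}\right)}}{2} = -1 - \frac{\sqrt{-3 - \frac{9}{7}}}{2} = -1 - \frac{\sqrt{- \frac{30}{7}}}{2} = -1 - \frac{\frac{1}{7} i \sqrt{210}}{2} = -1 - \frac{i \sqrt{210}}{14} \approx -1.0 - 1.0351 i$)
$-2946 - G{\left(s \right)} = -2946 - 195 = -3141$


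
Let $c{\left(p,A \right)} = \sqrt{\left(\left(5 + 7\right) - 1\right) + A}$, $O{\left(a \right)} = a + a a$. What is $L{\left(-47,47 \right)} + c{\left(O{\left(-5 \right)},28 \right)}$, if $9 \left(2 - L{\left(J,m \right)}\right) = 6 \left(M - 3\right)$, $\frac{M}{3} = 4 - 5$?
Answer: $6 + \sqrt{39} \approx 12.245$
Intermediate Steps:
$M = -3$ ($M = 3 \left(4 - 5\right) = 3 \left(-1\right) = -3$)
$O{\left(a \right)} = a + a^{2}$
$L{\left(J,m \right)} = 6$ ($L{\left(J,m \right)} = 2 - \frac{6 \left(-3 - 3\right)}{9} = 2 - \frac{6 \left(-6\right)}{9} = 2 - -4 = 2 + 4 = 6$)
$c{\left(p,A \right)} = \sqrt{11 + A}$ ($c{\left(p,A \right)} = \sqrt{\left(12 - 1\right) + A} = \sqrt{11 + A}$)
$L{\left(-47,47 \right)} + c{\left(O{\left(-5 \right)},28 \right)} = 6 + \sqrt{11 + 28} = 6 + \sqrt{39}$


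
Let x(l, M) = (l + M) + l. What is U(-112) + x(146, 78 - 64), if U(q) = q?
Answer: 194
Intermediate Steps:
x(l, M) = M + 2*l (x(l, M) = (M + l) + l = M + 2*l)
U(-112) + x(146, 78 - 64) = -112 + ((78 - 64) + 2*146) = -112 + (14 + 292) = -112 + 306 = 194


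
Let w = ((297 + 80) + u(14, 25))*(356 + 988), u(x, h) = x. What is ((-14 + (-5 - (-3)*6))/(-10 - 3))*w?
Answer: 525504/13 ≈ 40423.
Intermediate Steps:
w = 525504 (w = ((297 + 80) + 14)*(356 + 988) = (377 + 14)*1344 = 391*1344 = 525504)
((-14 + (-5 - (-3)*6))/(-10 - 3))*w = ((-14 + (-5 - (-3)*6))/(-10 - 3))*525504 = ((-14 + (-5 - 1*(-18)))/(-13))*525504 = ((-14 + (-5 + 18))*(-1/13))*525504 = ((-14 + 13)*(-1/13))*525504 = -1*(-1/13)*525504 = (1/13)*525504 = 525504/13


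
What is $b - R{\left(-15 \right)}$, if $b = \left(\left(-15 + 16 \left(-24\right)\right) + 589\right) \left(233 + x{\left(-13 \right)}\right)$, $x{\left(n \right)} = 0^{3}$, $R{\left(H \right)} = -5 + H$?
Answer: $44290$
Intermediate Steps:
$x{\left(n \right)} = 0$
$b = 44270$ ($b = \left(\left(-15 + 16 \left(-24\right)\right) + 589\right) \left(233 + 0\right) = \left(\left(-15 - 384\right) + 589\right) 233 = \left(-399 + 589\right) 233 = 190 \cdot 233 = 44270$)
$b - R{\left(-15 \right)} = 44270 - \left(-5 - 15\right) = 44270 - -20 = 44270 + 20 = 44290$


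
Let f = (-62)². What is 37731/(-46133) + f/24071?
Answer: -730887649/1110467443 ≈ -0.65818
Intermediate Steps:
f = 3844
37731/(-46133) + f/24071 = 37731/(-46133) + 3844/24071 = 37731*(-1/46133) + 3844*(1/24071) = -37731/46133 + 3844/24071 = -730887649/1110467443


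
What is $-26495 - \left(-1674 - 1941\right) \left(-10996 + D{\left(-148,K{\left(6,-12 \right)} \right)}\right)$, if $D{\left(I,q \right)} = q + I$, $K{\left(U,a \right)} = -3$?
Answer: $-40322900$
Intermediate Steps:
$D{\left(I,q \right)} = I + q$
$-26495 - \left(-1674 - 1941\right) \left(-10996 + D{\left(-148,K{\left(6,-12 \right)} \right)}\right) = -26495 - \left(-1674 - 1941\right) \left(-10996 - 151\right) = -26495 - - 3615 \left(-10996 - 151\right) = -26495 - \left(-3615\right) \left(-11147\right) = -26495 - 40296405 = -40322900$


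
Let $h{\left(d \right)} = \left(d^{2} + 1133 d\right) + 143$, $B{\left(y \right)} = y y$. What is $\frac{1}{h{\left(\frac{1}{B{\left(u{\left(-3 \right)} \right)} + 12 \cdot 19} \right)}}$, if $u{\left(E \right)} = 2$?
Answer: $\frac{53824}{7959689} \approx 0.0067621$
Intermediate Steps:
$B{\left(y \right)} = y^{2}$
$h{\left(d \right)} = 143 + d^{2} + 1133 d$
$\frac{1}{h{\left(\frac{1}{B{\left(u{\left(-3 \right)} \right)} + 12 \cdot 19} \right)}} = \frac{1}{143 + \left(\frac{1}{2^{2} + 12 \cdot 19}\right)^{2} + \frac{1133}{2^{2} + 12 \cdot 19}} = \frac{1}{143 + \left(\frac{1}{4 + 228}\right)^{2} + \frac{1133}{4 + 228}} = \frac{1}{143 + \left(\frac{1}{232}\right)^{2} + \frac{1133}{232}} = \frac{1}{143 + \left(\frac{1}{232}\right)^{2} + 1133 \cdot \frac{1}{232}} = \frac{1}{143 + \frac{1}{53824} + \frac{1133}{232}} = \frac{1}{\frac{7959689}{53824}} = \frac{53824}{7959689}$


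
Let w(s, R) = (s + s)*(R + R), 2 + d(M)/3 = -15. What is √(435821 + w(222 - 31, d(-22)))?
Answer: √396857 ≈ 629.97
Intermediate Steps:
d(M) = -51 (d(M) = -6 + 3*(-15) = -6 - 45 = -51)
w(s, R) = 4*R*s (w(s, R) = (2*s)*(2*R) = 4*R*s)
√(435821 + w(222 - 31, d(-22))) = √(435821 + 4*(-51)*(222 - 31)) = √(435821 + 4*(-51)*191) = √(435821 - 38964) = √396857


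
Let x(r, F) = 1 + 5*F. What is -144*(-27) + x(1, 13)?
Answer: 3954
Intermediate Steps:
-144*(-27) + x(1, 13) = -144*(-27) + (1 + 5*13) = 3888 + (1 + 65) = 3888 + 66 = 3954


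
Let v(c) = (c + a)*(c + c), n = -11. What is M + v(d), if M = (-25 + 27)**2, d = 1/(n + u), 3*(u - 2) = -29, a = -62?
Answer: 16697/1568 ≈ 10.649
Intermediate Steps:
u = -23/3 (u = 2 + (1/3)*(-29) = 2 - 29/3 = -23/3 ≈ -7.6667)
d = -3/56 (d = 1/(-11 - 23/3) = 1/(-56/3) = -3/56 ≈ -0.053571)
M = 4 (M = 2**2 = 4)
v(c) = 2*c*(-62 + c) (v(c) = (c - 62)*(c + c) = (-62 + c)*(2*c) = 2*c*(-62 + c))
M + v(d) = 4 + 2*(-3/56)*(-62 - 3/56) = 4 + 2*(-3/56)*(-3475/56) = 4 + 10425/1568 = 16697/1568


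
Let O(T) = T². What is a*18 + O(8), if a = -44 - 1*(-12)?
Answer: -512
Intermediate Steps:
a = -32 (a = -44 + 12 = -32)
a*18 + O(8) = -32*18 + 8² = -576 + 64 = -512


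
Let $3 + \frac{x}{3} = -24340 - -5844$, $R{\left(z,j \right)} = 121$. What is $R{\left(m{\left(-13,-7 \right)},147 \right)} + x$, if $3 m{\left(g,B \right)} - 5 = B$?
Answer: $-55376$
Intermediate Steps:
$m{\left(g,B \right)} = \frac{5}{3} + \frac{B}{3}$
$x = -55497$ ($x = -9 + 3 \left(-24340 - -5844\right) = -9 + 3 \left(-24340 + 5844\right) = -9 + 3 \left(-18496\right) = -9 - 55488 = -55497$)
$R{\left(m{\left(-13,-7 \right)},147 \right)} + x = 121 - 55497 = -55376$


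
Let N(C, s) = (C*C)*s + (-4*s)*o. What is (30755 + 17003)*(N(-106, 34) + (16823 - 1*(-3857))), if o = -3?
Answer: 19251822896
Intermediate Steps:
N(C, s) = 12*s + s*C**2 (N(C, s) = (C*C)*s - 4*s*(-3) = C**2*s + 12*s = s*C**2 + 12*s = 12*s + s*C**2)
(30755 + 17003)*(N(-106, 34) + (16823 - 1*(-3857))) = (30755 + 17003)*(34*(12 + (-106)**2) + (16823 - 1*(-3857))) = 47758*(34*(12 + 11236) + (16823 + 3857)) = 47758*(34*11248 + 20680) = 47758*(382432 + 20680) = 47758*403112 = 19251822896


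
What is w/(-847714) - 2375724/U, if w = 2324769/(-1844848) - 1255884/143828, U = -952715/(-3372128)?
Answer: -450498585574501633538638047273/53574286820464304611360 ≈ -8.4089e+6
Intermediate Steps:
U = 952715/3372128 (U = -952715*(-1/3372128) = 952715/3372128 ≈ 0.28253)
w = -662820490341/66335199536 (w = 2324769*(-1/1844848) - 1255884*1/143828 = -2324769/1844848 - 313971/35957 = -662820490341/66335199536 ≈ -9.9920)
w/(-847714) - 2375724/U = -662820490341/66335199536/(-847714) - 2375724/952715/3372128 = -662820490341/66335199536*(-1/847714) - 2375724*3372128/952715 = 662820490341/56233277339460704 - 8011245420672/952715 = -450498585574501633538638047273/53574286820464304611360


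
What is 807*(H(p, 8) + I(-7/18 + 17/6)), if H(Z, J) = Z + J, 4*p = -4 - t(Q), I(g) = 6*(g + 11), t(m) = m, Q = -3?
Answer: 285409/4 ≈ 71352.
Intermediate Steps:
I(g) = 66 + 6*g (I(g) = 6*(11 + g) = 66 + 6*g)
p = -1/4 (p = (-4 - 1*(-3))/4 = (-4 + 3)/4 = (1/4)*(-1) = -1/4 ≈ -0.25000)
H(Z, J) = J + Z
807*(H(p, 8) + I(-7/18 + 17/6)) = 807*((8 - 1/4) + (66 + 6*(-7/18 + 17/6))) = 807*(31/4 + (66 + 6*(-7*1/18 + 17*(1/6)))) = 807*(31/4 + (66 + 6*(-7/18 + 17/6))) = 807*(31/4 + (66 + 6*(22/9))) = 807*(31/4 + (66 + 44/3)) = 807*(31/4 + 242/3) = 807*(1061/12) = 285409/4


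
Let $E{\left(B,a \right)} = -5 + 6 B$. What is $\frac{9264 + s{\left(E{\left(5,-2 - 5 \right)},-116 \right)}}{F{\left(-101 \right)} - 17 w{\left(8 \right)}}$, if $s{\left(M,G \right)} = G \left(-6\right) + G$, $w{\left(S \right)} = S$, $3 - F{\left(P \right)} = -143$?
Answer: $\frac{4922}{5} \approx 984.4$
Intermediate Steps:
$F{\left(P \right)} = 146$ ($F{\left(P \right)} = 3 - -143 = 3 + 143 = 146$)
$s{\left(M,G \right)} = - 5 G$ ($s{\left(M,G \right)} = - 6 G + G = - 5 G$)
$\frac{9264 + s{\left(E{\left(5,-2 - 5 \right)},-116 \right)}}{F{\left(-101 \right)} - 17 w{\left(8 \right)}} = \frac{9264 - -580}{146 - 136} = \frac{9264 + 580}{146 - 136} = \frac{9844}{10} = 9844 \cdot \frac{1}{10} = \frac{4922}{5}$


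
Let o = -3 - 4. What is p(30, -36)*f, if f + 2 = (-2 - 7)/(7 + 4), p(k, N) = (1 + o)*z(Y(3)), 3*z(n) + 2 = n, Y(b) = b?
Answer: 62/11 ≈ 5.6364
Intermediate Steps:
z(n) = -⅔ + n/3
o = -7
p(k, N) = -2 (p(k, N) = (1 - 7)*(-⅔ + (⅓)*3) = -6*(-⅔ + 1) = -6*⅓ = -2)
f = -31/11 (f = -2 + (-2 - 7)/(7 + 4) = -2 - 9/11 = -31/11 ≈ -2.8182)
p(30, -36)*f = -2*(-31/11) = 62/11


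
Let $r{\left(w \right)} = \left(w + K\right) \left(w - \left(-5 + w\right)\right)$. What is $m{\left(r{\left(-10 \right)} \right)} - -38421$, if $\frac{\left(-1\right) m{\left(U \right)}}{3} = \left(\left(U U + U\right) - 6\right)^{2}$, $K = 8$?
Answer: $17253$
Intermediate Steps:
$r{\left(w \right)} = 40 + 5 w$ ($r{\left(w \right)} = \left(w + 8\right) \left(w - \left(-5 + w\right)\right) = \left(8 + w\right) 5 = 40 + 5 w$)
$m{\left(U \right)} = - 3 \left(-6 + U + U^{2}\right)^{2}$ ($m{\left(U \right)} = - 3 \left(\left(U U + U\right) - 6\right)^{2} = - 3 \left(\left(U^{2} + U\right) - 6\right)^{2} = - 3 \left(\left(U + U^{2}\right) - 6\right)^{2} = - 3 \left(-6 + U + U^{2}\right)^{2}$)
$m{\left(r{\left(-10 \right)} \right)} - -38421 = - 3 \left(-6 + \left(40 + 5 \left(-10\right)\right) + \left(40 + 5 \left(-10\right)\right)^{2}\right)^{2} - -38421 = - 3 \left(-6 + \left(40 - 50\right) + \left(40 - 50\right)^{2}\right)^{2} + 38421 = - 3 \left(-6 - 10 + \left(-10\right)^{2}\right)^{2} + 38421 = - 3 \left(-6 - 10 + 100\right)^{2} + 38421 = - 3 \cdot 84^{2} + 38421 = \left(-3\right) 7056 + 38421 = -21168 + 38421 = 17253$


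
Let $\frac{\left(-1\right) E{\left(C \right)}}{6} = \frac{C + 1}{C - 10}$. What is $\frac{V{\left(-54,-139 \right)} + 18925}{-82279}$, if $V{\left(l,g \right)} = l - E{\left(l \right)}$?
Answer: $- \frac{604031}{2632928} \approx -0.22941$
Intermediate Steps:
$E{\left(C \right)} = - \frac{6 \left(1 + C\right)}{-10 + C}$ ($E{\left(C \right)} = - 6 \frac{C + 1}{C - 10} = - 6 \frac{1 + C}{-10 + C} = - \frac{6 \left(1 + C\right)}{-10 + C}$)
$V{\left(l,g \right)} = l - \frac{6 \left(-1 - l\right)}{-10 + l}$
$\frac{V{\left(-54,-139 \right)} + 18925}{-82279} = \frac{\frac{6 + \left(-54\right)^{2} - -216}{-10 - 54} + 18925}{-82279} = \left(\frac{6 + 2916 + 216}{-64} + 18925\right) \left(- \frac{1}{82279}\right) = \left(\left(- \frac{1}{64}\right) 3138 + 18925\right) \left(- \frac{1}{82279}\right) = \left(- \frac{1569}{32} + 18925\right) \left(- \frac{1}{82279}\right) = \frac{604031}{32} \left(- \frac{1}{82279}\right) = - \frac{604031}{2632928}$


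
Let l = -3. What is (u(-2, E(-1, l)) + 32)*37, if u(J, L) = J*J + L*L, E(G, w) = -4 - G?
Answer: 1665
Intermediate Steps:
u(J, L) = J**2 + L**2
(u(-2, E(-1, l)) + 32)*37 = (((-2)**2 + (-4 - 1*(-1))**2) + 32)*37 = ((4 + (-4 + 1)**2) + 32)*37 = ((4 + (-3)**2) + 32)*37 = ((4 + 9) + 32)*37 = (13 + 32)*37 = 45*37 = 1665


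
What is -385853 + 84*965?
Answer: -304793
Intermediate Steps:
-385853 + 84*965 = -385853 + 81060 = -304793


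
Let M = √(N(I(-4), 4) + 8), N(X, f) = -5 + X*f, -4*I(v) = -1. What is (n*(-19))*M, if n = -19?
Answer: 722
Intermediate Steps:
I(v) = ¼ (I(v) = -¼*(-1) = ¼)
M = 2 (M = √((-5 + (¼)*4) + 8) = √((-5 + 1) + 8) = √(-4 + 8) = √4 = 2)
(n*(-19))*M = -19*(-19)*2 = 361*2 = 722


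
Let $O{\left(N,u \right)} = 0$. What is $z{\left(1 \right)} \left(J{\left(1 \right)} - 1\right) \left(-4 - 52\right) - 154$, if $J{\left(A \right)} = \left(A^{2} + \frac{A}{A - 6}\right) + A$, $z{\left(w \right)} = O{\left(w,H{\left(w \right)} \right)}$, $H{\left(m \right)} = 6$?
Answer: $-154$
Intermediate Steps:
$z{\left(w \right)} = 0$
$J{\left(A \right)} = A + A^{2} + \frac{A}{-6 + A}$ ($J{\left(A \right)} = \left(A^{2} + \frac{A}{-6 + A}\right) + A = A + A^{2} + \frac{A}{-6 + A}$)
$z{\left(1 \right)} \left(J{\left(1 \right)} - 1\right) \left(-4 - 52\right) - 154 = 0 \left(1 \frac{1}{-6 + 1} \left(-5 + 1^{2} - 5\right) - 1\right) \left(-4 - 52\right) - 154 = 0 \left(1 \frac{1}{-5} \left(-5 + 1 - 5\right) - 1\right) \left(-56\right) - 154 = 0 \left(1 \left(- \frac{1}{5}\right) \left(-9\right) - 1\right) \left(-56\right) - 154 = 0 \left(\frac{9}{5} - 1\right) \left(-56\right) - 154 = 0 \cdot \frac{4}{5} \left(-56\right) - 154 = 0 \left(- \frac{224}{5}\right) - 154 = 0 - 154 = -154$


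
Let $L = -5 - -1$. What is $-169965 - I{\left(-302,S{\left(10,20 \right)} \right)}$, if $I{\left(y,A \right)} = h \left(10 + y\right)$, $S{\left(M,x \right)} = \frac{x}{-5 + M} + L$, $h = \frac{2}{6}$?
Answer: $- \frac{509603}{3} \approx -1.6987 \cdot 10^{5}$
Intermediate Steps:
$h = \frac{1}{3}$ ($h = 2 \cdot \frac{1}{6} = \frac{1}{3} \approx 0.33333$)
$L = -4$ ($L = -5 + 1 = -4$)
$S{\left(M,x \right)} = -4 + \frac{x}{-5 + M}$ ($S{\left(M,x \right)} = \frac{x}{-5 + M} - 4 = -4 + \frac{x}{-5 + M}$)
$I{\left(y,A \right)} = \frac{10}{3} + \frac{y}{3}$ ($I{\left(y,A \right)} = \frac{10 + y}{3} = \frac{10}{3} + \frac{y}{3}$)
$-169965 - I{\left(-302,S{\left(10,20 \right)} \right)} = -169965 - \left(\frac{10}{3} + \frac{1}{3} \left(-302\right)\right) = -169965 - \left(\frac{10}{3} - \frac{302}{3}\right) = -169965 - - \frac{292}{3} = -169965 + \frac{292}{3} = - \frac{509603}{3}$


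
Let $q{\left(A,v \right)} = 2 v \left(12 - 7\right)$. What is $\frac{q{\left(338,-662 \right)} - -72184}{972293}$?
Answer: $\frac{65564}{972293} \approx 0.067432$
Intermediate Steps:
$q{\left(A,v \right)} = 10 v$ ($q{\left(A,v \right)} = 2 v 5 = 10 v$)
$\frac{q{\left(338,-662 \right)} - -72184}{972293} = \frac{10 \left(-662\right) - -72184}{972293} = \left(-6620 + 72184\right) \frac{1}{972293} = 65564 \cdot \frac{1}{972293} = \frac{65564}{972293}$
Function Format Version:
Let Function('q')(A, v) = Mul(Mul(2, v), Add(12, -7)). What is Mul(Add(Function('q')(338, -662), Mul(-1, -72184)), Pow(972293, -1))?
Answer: Rational(65564, 972293) ≈ 0.067432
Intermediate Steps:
Function('q')(A, v) = Mul(10, v) (Function('q')(A, v) = Mul(Mul(2, v), 5) = Mul(10, v))
Mul(Add(Function('q')(338, -662), Mul(-1, -72184)), Pow(972293, -1)) = Mul(Add(Mul(10, -662), Mul(-1, -72184)), Pow(972293, -1)) = Mul(Add(-6620, 72184), Rational(1, 972293)) = Mul(65564, Rational(1, 972293)) = Rational(65564, 972293)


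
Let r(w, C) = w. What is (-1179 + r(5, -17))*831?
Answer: -975594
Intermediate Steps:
(-1179 + r(5, -17))*831 = (-1179 + 5)*831 = -1174*831 = -975594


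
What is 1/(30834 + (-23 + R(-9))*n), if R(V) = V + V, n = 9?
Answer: 1/30465 ≈ 3.2825e-5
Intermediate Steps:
R(V) = 2*V
1/(30834 + (-23 + R(-9))*n) = 1/(30834 + (-23 + 2*(-9))*9) = 1/(30834 + (-23 - 18)*9) = 1/(30834 - 41*9) = 1/(30834 - 369) = 1/30465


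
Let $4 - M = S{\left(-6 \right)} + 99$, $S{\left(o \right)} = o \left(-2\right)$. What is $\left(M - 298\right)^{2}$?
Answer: $164025$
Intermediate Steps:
$S{\left(o \right)} = - 2 o$
$M = -107$ ($M = 4 - \left(\left(-2\right) \left(-6\right) + 99\right) = 4 - \left(12 + 99\right) = 4 - 111 = -107$)
$\left(M - 298\right)^{2} = \left(-107 - 298\right)^{2} = \left(-405\right)^{2} = 164025$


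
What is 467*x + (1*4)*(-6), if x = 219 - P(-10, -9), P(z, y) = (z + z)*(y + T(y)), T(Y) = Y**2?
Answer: 774729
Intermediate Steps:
P(z, y) = 2*z*(y + y**2) (P(z, y) = (z + z)*(y + y**2) = (2*z)*(y + y**2) = 2*z*(y + y**2))
x = 1659 (x = 219 - 2*(-9)*(-10)*(1 - 9) = 219 - 2*(-9)*(-10)*(-8) = 219 - 1*(-1440) = 219 + 1440 = 1659)
467*x + (1*4)*(-6) = 467*1659 + (1*4)*(-6) = 774753 + 4*(-6) = 774753 - 24 = 774729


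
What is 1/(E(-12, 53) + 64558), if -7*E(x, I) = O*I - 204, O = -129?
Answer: 7/458947 ≈ 1.5252e-5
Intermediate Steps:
E(x, I) = 204/7 + 129*I/7 (E(x, I) = -(-129*I - 204)/7 = -(-204 - 129*I)/7 = 204/7 + 129*I/7)
1/(E(-12, 53) + 64558) = 1/((204/7 + (129/7)*53) + 64558) = 1/((204/7 + 6837/7) + 64558) = 1/(7041/7 + 64558) = 1/(458947/7) = 7/458947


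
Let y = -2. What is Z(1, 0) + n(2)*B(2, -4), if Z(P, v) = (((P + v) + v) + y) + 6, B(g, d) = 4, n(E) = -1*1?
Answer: 1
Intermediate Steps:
n(E) = -1
Z(P, v) = 4 + P + 2*v (Z(P, v) = (((P + v) + v) - 2) + 6 = ((P + 2*v) - 2) + 6 = (-2 + P + 2*v) + 6 = 4 + P + 2*v)
Z(1, 0) + n(2)*B(2, -4) = (4 + 1 + 2*0) - 1*4 = (4 + 1 + 0) - 4 = 5 - 4 = 1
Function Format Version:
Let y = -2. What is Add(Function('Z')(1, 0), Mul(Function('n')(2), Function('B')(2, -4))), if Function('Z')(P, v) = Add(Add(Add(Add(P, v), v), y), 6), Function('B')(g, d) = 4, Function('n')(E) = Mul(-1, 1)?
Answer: 1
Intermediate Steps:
Function('n')(E) = -1
Function('Z')(P, v) = Add(4, P, Mul(2, v)) (Function('Z')(P, v) = Add(Add(Add(Add(P, v), v), -2), 6) = Add(Add(Add(P, Mul(2, v)), -2), 6) = Add(Add(-2, P, Mul(2, v)), 6) = Add(4, P, Mul(2, v)))
Add(Function('Z')(1, 0), Mul(Function('n')(2), Function('B')(2, -4))) = Add(Add(4, 1, Mul(2, 0)), Mul(-1, 4)) = Add(Add(4, 1, 0), -4) = Add(5, -4) = 1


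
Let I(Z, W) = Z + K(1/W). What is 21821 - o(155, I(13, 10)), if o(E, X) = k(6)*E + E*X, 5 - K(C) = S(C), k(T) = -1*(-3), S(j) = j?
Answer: 37163/2 ≈ 18582.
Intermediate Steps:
k(T) = 3
K(C) = 5 - C
I(Z, W) = 5 + Z - 1/W (I(Z, W) = Z + (5 - 1/W) = 5 + Z - 1/W)
o(E, X) = 3*E + E*X
21821 - o(155, I(13, 10)) = 21821 - 155*(3 + (5 + 13 - 1/10)) = 21821 - 155*(3 + (5 + 13 - 1*⅒)) = 21821 - 155*(3 + (5 + 13 - ⅒)) = 21821 - 155*(3 + 179/10) = 21821 - 155*209/10 = 21821 - 1*6479/2 = 21821 - 6479/2 = 37163/2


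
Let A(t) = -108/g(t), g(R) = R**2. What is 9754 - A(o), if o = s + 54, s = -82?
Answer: 1911811/196 ≈ 9754.1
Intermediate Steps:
o = -28 (o = -82 + 54 = -28)
A(t) = -108/t**2
9754 - A(o) = 9754 - (-108)/(-28)**2 = 9754 - (-108)/784 = 9754 - 1*(-27/196) = 9754 + 27/196 = 1911811/196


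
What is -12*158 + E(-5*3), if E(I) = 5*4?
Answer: -1876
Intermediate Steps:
E(I) = 20
-12*158 + E(-5*3) = -12*158 + 20 = -1896 + 20 = -1876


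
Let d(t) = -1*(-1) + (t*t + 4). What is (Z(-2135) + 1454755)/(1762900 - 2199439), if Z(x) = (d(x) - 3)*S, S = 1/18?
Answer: -10247939/2619234 ≈ -3.9126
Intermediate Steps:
d(t) = 5 + t² (d(t) = 1 + (t² + 4) = 1 + (4 + t²) = 5 + t²)
S = 1/18 ≈ 0.055556
Z(x) = ⅑ + x²/18 (Z(x) = ((5 + x²) - 3)*(1/18) = (2 + x²)*(1/18) = ⅑ + x²/18)
(Z(-2135) + 1454755)/(1762900 - 2199439) = ((⅑ + (1/18)*(-2135)²) + 1454755)/(1762900 - 2199439) = ((⅑ + (1/18)*4558225) + 1454755)/(-436539) = ((⅑ + 4558225/18) + 1454755)*(-1/436539) = (1519409/6 + 1454755)*(-1/436539) = (10247939/6)*(-1/436539) = -10247939/2619234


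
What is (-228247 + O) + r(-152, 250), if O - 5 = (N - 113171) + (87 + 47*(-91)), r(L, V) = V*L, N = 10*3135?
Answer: -352253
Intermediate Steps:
N = 31350
r(L, V) = L*V
O = -86006 (O = 5 + ((31350 - 113171) + (87 + 47*(-91))) = 5 + (-81821 + (87 - 4277)) = 5 + (-81821 - 4190) = 5 - 86011 = -86006)
(-228247 + O) + r(-152, 250) = (-228247 - 86006) - 152*250 = -314253 - 38000 = -352253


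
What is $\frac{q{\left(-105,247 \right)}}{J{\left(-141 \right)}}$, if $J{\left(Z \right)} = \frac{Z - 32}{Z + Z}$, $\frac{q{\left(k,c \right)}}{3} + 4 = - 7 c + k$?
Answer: $- \frac{1554948}{173} \approx -8988.1$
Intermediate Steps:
$q{\left(k,c \right)} = -12 - 21 c + 3 k$ ($q{\left(k,c \right)} = -12 + 3 \left(- 7 c + k\right) = -12 + 3 \left(k - 7 c\right) = -12 - \left(- 3 k + 21 c\right) = -12 - 21 c + 3 k$)
$J{\left(Z \right)} = \frac{-32 + Z}{2 Z}$
$\frac{q{\left(-105,247 \right)}}{J{\left(-141 \right)}} = \frac{-12 - 5187 + 3 \left(-105\right)}{\frac{1}{2} \frac{1}{-141} \left(-32 - 141\right)} = \frac{-12 - 5187 - 315}{\frac{1}{2} \left(- \frac{1}{141}\right) \left(-173\right)} = - \frac{5514}{\frac{173}{282}} = \left(-5514\right) \frac{282}{173} = - \frac{1554948}{173}$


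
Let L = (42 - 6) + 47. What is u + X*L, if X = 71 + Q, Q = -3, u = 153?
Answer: 5797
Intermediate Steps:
L = 83 (L = 36 + 47 = 83)
X = 68 (X = 71 - 3 = 68)
u + X*L = 153 + 68*83 = 153 + 5644 = 5797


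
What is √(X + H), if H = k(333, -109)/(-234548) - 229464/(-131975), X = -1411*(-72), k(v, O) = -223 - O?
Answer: 19*√2696538047542596386346/3095447230 ≈ 318.74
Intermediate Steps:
X = 101592
H = 26917683711/15477236150 (H = (-223 - 1*(-109))/(-234548) - 229464/(-131975) = (-223 + 109)*(-1/234548) - 229464*(-1/131975) = -114*(-1/234548) + 229464/131975 = 57/117274 + 229464/131975 = 26917683711/15477236150 ≈ 1.7392)
√(X + H) = √(101592 + 26917683711/15477236150) = √(1572390292634511/15477236150) = 19*√2696538047542596386346/3095447230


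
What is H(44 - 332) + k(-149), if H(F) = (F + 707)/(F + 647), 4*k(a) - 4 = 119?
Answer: 45833/1436 ≈ 31.917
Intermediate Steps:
k(a) = 123/4 (k(a) = 1 + (¼)*119 = 1 + 119/4 = 123/4)
H(F) = (707 + F)/(647 + F)
H(44 - 332) + k(-149) = (707 + (44 - 332))/(647 + (44 - 332)) + 123/4 = (707 - 288)/(647 - 288) + 123/4 = 419/359 + 123/4 = 45833/1436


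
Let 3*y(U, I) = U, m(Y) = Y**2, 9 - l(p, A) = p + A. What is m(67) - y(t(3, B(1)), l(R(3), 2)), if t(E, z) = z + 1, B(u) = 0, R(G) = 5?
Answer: 13466/3 ≈ 4488.7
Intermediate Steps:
t(E, z) = 1 + z
l(p, A) = 9 - A - p (l(p, A) = 9 - (p + A) = 9 - (A + p) = 9 + (-A - p) = 9 - A - p)
y(U, I) = U/3
m(67) - y(t(3, B(1)), l(R(3), 2)) = 67**2 - (1 + 0)/3 = 4489 - 1/3 = 13466/3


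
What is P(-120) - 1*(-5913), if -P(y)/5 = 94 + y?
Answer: 6043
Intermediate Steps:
P(y) = -470 - 5*y (P(y) = -5*(94 + y) = -470 - 5*y)
P(-120) - 1*(-5913) = (-470 - 5*(-120)) - 1*(-5913) = (-470 + 600) + 5913 = 130 + 5913 = 6043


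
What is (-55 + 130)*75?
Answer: 5625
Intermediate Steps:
(-55 + 130)*75 = 75*75 = 5625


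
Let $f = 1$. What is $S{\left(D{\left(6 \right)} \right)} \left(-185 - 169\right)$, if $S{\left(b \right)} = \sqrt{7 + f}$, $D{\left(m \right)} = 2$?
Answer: $- 708 \sqrt{2} \approx -1001.3$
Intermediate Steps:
$S{\left(b \right)} = 2 \sqrt{2}$ ($S{\left(b \right)} = \sqrt{7 + 1} = \sqrt{8} = 2 \sqrt{2}$)
$S{\left(D{\left(6 \right)} \right)} \left(-185 - 169\right) = 2 \sqrt{2} \left(-185 - 169\right) = 2 \sqrt{2} \left(-354\right) = - 708 \sqrt{2}$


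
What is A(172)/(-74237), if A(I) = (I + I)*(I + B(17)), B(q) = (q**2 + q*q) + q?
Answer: -263848/74237 ≈ -3.5541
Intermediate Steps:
B(q) = q + 2*q**2 (B(q) = (q**2 + q**2) + q = 2*q**2 + q = q + 2*q**2)
A(I) = 2*I*(595 + I) (A(I) = (I + I)*(I + 17*(1 + 2*17)) = (2*I)*(I + 17*(1 + 34)) = (2*I)*(I + 17*35) = (2*I)*(I + 595) = (2*I)*(595 + I) = 2*I*(595 + I))
A(172)/(-74237) = (2*172*(595 + 172))/(-74237) = (2*172*767)*(-1/74237) = 263848*(-1/74237) = -263848/74237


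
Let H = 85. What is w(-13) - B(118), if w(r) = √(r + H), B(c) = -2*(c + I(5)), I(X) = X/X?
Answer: 238 + 6*√2 ≈ 246.49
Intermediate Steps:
I(X) = 1
B(c) = -2 - 2*c (B(c) = -2*(c + 1) = -2*(1 + c) = -2 - 2*c)
w(r) = √(85 + r) (w(r) = √(r + 85) = √(85 + r))
w(-13) - B(118) = √(85 - 13) - (-2 - 2*118) = √72 - (-2 - 236) = 6*√2 - 1*(-238) = 6*√2 + 238 = 238 + 6*√2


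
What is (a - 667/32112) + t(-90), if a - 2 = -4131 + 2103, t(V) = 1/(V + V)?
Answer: -108432929/53520 ≈ -2026.0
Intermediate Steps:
t(V) = 1/(2*V)
a = -2026 (a = 2 + (-4131 + 2103) = 2 - 2028 = -2026)
(a - 667/32112) + t(-90) = (-2026 - 667/32112) + (½)/(-90) = (-2026 - 667*1/32112) + (½)*(-1/90) = (-2026 - 667/32112) - 1/180 = -65059579/32112 - 1/180 = -108432929/53520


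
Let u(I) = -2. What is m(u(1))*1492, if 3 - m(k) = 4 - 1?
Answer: 0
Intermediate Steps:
m(k) = 0 (m(k) = 3 - (4 - 1) = 3 - 1*3 = 3 - 3 = 0)
m(u(1))*1492 = 0*1492 = 0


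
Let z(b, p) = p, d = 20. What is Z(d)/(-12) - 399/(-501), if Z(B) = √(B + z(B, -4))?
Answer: 232/501 ≈ 0.46307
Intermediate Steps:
Z(B) = √(-4 + B) (Z(B) = √(B - 4) = √(-4 + B))
Z(d)/(-12) - 399/(-501) = √(-4 + 20)/(-12) - 399/(-501) = √16*(-1/12) - 399*(-1/501) = 4*(-1/12) + 133/167 = -⅓ + 133/167 = 232/501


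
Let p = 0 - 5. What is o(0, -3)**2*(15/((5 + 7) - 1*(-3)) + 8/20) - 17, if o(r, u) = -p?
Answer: 18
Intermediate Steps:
p = -5
o(r, u) = 5 (o(r, u) = -1*(-5) = 5)
o(0, -3)**2*(15/((5 + 7) - 1*(-3)) + 8/20) - 17 = 5**2*(15/((5 + 7) - 1*(-3)) + 8/20) - 17 = 25*(15/(12 + 3) + 8*(1/20)) - 17 = 25*(15/15 + 2/5) - 17 = 25*(15*(1/15) + 2/5) - 17 = 25*(1 + 2/5) - 17 = 25*(7/5) - 17 = 35 - 17 = 18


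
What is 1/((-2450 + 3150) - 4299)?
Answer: -1/3599 ≈ -0.00027785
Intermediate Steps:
1/((-2450 + 3150) - 4299) = 1/(700 - 4299) = 1/(-3599) = -1/3599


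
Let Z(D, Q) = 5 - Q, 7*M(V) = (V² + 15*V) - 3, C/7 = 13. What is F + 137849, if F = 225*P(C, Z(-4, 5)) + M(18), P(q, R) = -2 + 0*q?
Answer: 962384/7 ≈ 1.3748e+5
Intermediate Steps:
C = 91 (C = 7*13 = 91)
M(V) = -3/7 + V²/7 + 15*V/7 (M(V) = ((V² + 15*V) - 3)/7 = (-3 + V² + 15*V)/7 = -3/7 + V²/7 + 15*V/7)
P(q, R) = -2 (P(q, R) = -2 + 0 = -2)
F = -2559/7 (F = 225*(-2) + (-3/7 + (⅐)*18² + (15/7)*18) = -450 + (-3/7 + (⅐)*324 + 270/7) = -450 + (-3/7 + 324/7 + 270/7) = -450 + 591/7 = -2559/7 ≈ -365.57)
F + 137849 = -2559/7 + 137849 = 962384/7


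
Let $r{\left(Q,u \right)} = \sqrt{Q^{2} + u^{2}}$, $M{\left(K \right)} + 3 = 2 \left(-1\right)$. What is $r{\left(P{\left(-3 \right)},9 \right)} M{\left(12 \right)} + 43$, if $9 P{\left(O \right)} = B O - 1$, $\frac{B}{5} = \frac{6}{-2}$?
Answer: $43 - \frac{5 \sqrt{8497}}{9} \approx -8.2106$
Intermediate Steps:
$B = -15$ ($B = 5 \frac{6}{-2} = 5 \cdot 6 \left(- \frac{1}{2}\right) = 5 \left(-3\right) = -15$)
$M{\left(K \right)} = -5$ ($M{\left(K \right)} = -3 + 2 \left(-1\right) = -3 - 2 = -5$)
$P{\left(O \right)} = - \frac{1}{9} - \frac{5 O}{3}$ ($P{\left(O \right)} = \frac{- 15 O - 1}{9} = \frac{-1 - 15 O}{9} = - \frac{1}{9} - \frac{5 O}{3}$)
$r{\left(P{\left(-3 \right)},9 \right)} M{\left(12 \right)} + 43 = \sqrt{\left(- \frac{1}{9} - -5\right)^{2} + 9^{2}} \left(-5\right) + 43 = \sqrt{\left(- \frac{1}{9} + 5\right)^{2} + 81} \left(-5\right) + 43 = \sqrt{\left(\frac{44}{9}\right)^{2} + 81} \left(-5\right) + 43 = \sqrt{\frac{1936}{81} + 81} \left(-5\right) + 43 = \sqrt{\frac{8497}{81}} \left(-5\right) + 43 = \frac{\sqrt{8497}}{9} \left(-5\right) + 43 = - \frac{5 \sqrt{8497}}{9} + 43 = 43 - \frac{5 \sqrt{8497}}{9}$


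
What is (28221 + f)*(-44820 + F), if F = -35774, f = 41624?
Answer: -5629087930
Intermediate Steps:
(28221 + f)*(-44820 + F) = (28221 + 41624)*(-44820 - 35774) = 69845*(-80594) = -5629087930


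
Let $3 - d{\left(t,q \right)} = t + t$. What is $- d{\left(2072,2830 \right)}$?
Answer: $4141$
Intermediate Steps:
$d{\left(t,q \right)} = 3 - 2 t$ ($d{\left(t,q \right)} = 3 - \left(t + t\right) = 3 - 2 t$)
$- d{\left(2072,2830 \right)} = - (3 - 4144) = \left(-1\right) \left(-4141\right) = 4141$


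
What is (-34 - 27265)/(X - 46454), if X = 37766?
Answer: 27299/8688 ≈ 3.1422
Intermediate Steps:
(-34 - 27265)/(X - 46454) = (-34 - 27265)/(37766 - 46454) = -27299/(-8688) = -27299*(-1/8688) = 27299/8688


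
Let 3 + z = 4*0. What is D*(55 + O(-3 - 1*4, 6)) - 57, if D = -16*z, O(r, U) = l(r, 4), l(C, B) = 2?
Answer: 2679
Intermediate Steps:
O(r, U) = 2
z = -3 (z = -3 + 4*0 = -3 + 0 = -3)
D = 48 (D = -16*(-3) = 48)
D*(55 + O(-3 - 1*4, 6)) - 57 = 48*(55 + 2) - 57 = 48*57 - 57 = 2736 - 57 = 2679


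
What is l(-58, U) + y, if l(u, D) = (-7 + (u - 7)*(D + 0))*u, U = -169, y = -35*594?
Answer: -657514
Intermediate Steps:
y = -20790
l(u, D) = u*(-7 + D*(-7 + u)) (l(u, D) = (-7 + (-7 + u)*D)*u = (-7 + D*(-7 + u))*u = u*(-7 + D*(-7 + u)))
l(-58, U) + y = -58*(-7 - 7*(-169) - 169*(-58)) - 20790 = -58*(-7 + 1183 + 9802) - 20790 = -58*10978 - 20790 = -636724 - 20790 = -657514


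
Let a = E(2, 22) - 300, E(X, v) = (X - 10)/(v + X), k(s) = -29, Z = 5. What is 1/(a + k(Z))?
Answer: -3/988 ≈ -0.0030364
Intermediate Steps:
E(X, v) = (-10 + X)/(X + v)
a = -901/3 (a = (-10 + 2)/(2 + 22) - 300 = -8/24 - 300 = (1/24)*(-8) - 300 = -⅓ - 300 = -901/3 ≈ -300.33)
1/(a + k(Z)) = 1/(-901/3 - 29) = 1/(-988/3) = -3/988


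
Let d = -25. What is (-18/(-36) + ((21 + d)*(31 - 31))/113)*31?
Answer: 31/2 ≈ 15.500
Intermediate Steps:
(-18/(-36) + ((21 + d)*(31 - 31))/113)*31 = (-18/(-36) + ((21 - 25)*(31 - 31))/113)*31 = (-18*(-1/36) - 4*0*(1/113))*31 = (1/2 + 0*(1/113))*31 = (1/2 + 0)*31 = (1/2)*31 = 31/2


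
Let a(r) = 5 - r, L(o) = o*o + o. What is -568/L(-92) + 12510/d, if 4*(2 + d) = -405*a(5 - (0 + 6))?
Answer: -2284346/110929 ≈ -20.593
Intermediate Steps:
L(o) = o + o**2 (L(o) = o**2 + o = o + o**2)
d = -1219/2 (d = -2 + (-405*(5 - (5 - (0 + 6))))/4 = -2 + (-405*(5 - (5 - 1*6)))/4 = -2 + (-405*(5 - (5 - 6)))/4 = -2 + (-405*(5 - 1*(-1)))/4 = -2 + (-405*(5 + 1))/4 = -2 + (-405*6)/4 = -2 + (1/4)*(-2430) = -2 - 1215/2 = -1219/2 ≈ -609.50)
-568/L(-92) + 12510/d = -568*(-1/(92*(1 - 92))) + 12510/(-1219/2) = -568/((-92*(-91))) + 12510*(-2/1219) = -568/8372 - 25020/1219 = -568*1/8372 - 25020/1219 = -142/2093 - 25020/1219 = -2284346/110929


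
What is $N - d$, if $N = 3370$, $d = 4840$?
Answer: $-1470$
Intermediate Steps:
$N - d = 3370 - 4840 = -1470$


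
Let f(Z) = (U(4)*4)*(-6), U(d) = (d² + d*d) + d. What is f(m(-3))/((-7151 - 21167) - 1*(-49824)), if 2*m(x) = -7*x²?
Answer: -432/10753 ≈ -0.040175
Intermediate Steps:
U(d) = d + 2*d² (U(d) = (d² + d²) + d = 2*d² + d = d + 2*d²)
m(x) = -7*x²/2 (m(x) = (-7*x²)/2 = -7*x²/2)
f(Z) = -864 (f(Z) = ((4*(1 + 2*4))*4)*(-6) = ((4*(1 + 8))*4)*(-6) = ((4*9)*4)*(-6) = (36*4)*(-6) = 144*(-6) = -864)
f(m(-3))/((-7151 - 21167) - 1*(-49824)) = -864/((-7151 - 21167) - 1*(-49824)) = -864/(-28318 + 49824) = -864/21506 = -864*1/21506 = -432/10753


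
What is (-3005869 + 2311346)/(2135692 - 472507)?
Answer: -694523/1663185 ≈ -0.41759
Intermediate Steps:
(-3005869 + 2311346)/(2135692 - 472507) = -694523/1663185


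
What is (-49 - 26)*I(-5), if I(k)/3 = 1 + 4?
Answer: -1125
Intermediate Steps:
I(k) = 15 (I(k) = 3*(1 + 4) = 3*5 = 15)
(-49 - 26)*I(-5) = (-49 - 26)*15 = -75*15 = -1125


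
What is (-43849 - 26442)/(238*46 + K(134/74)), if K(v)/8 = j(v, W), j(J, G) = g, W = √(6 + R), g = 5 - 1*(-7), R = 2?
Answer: -70291/11044 ≈ -6.3646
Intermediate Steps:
g = 12 (g = 5 + 7 = 12)
W = 2*√2 (W = √(6 + 2) = √8 = 2*√2 ≈ 2.8284)
j(J, G) = 12
K(v) = 96 (K(v) = 8*12 = 96)
(-43849 - 26442)/(238*46 + K(134/74)) = (-43849 - 26442)/(238*46 + 96) = -70291/(10948 + 96) = -70291/11044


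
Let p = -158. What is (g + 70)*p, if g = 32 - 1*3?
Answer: -15642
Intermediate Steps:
g = 29 (g = 32 - 3 = 29)
(g + 70)*p = (29 + 70)*(-158) = 99*(-158) = -15642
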